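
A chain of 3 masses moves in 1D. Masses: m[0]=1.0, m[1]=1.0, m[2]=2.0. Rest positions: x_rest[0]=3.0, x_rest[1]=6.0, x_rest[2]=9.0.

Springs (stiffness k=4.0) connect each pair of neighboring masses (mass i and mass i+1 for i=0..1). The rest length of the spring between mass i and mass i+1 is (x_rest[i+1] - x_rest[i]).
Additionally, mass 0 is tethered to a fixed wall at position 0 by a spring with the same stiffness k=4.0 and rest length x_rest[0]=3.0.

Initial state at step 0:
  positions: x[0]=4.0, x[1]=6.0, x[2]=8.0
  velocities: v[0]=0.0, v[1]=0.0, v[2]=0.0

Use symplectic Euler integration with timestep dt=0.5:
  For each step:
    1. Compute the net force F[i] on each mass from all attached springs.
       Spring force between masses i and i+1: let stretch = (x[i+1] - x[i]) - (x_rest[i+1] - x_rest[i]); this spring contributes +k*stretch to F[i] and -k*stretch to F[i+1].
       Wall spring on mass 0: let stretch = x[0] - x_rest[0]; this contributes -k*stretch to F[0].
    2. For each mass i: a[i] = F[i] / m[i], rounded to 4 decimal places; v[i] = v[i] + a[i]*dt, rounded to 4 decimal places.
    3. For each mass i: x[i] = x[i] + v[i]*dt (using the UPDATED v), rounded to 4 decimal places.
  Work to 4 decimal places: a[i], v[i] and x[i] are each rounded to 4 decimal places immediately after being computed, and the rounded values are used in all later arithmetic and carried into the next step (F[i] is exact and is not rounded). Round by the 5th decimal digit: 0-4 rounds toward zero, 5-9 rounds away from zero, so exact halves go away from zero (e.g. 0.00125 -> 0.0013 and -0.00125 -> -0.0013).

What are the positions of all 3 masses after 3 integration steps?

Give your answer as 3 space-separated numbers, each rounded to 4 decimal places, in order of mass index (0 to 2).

Step 0: x=[4.0000 6.0000 8.0000] v=[0.0000 0.0000 0.0000]
Step 1: x=[2.0000 6.0000 8.5000] v=[-4.0000 0.0000 1.0000]
Step 2: x=[2.0000 4.5000 9.2500] v=[0.0000 -3.0000 1.5000]
Step 3: x=[2.5000 5.2500 9.1250] v=[1.0000 1.5000 -0.2500]

Answer: 2.5000 5.2500 9.1250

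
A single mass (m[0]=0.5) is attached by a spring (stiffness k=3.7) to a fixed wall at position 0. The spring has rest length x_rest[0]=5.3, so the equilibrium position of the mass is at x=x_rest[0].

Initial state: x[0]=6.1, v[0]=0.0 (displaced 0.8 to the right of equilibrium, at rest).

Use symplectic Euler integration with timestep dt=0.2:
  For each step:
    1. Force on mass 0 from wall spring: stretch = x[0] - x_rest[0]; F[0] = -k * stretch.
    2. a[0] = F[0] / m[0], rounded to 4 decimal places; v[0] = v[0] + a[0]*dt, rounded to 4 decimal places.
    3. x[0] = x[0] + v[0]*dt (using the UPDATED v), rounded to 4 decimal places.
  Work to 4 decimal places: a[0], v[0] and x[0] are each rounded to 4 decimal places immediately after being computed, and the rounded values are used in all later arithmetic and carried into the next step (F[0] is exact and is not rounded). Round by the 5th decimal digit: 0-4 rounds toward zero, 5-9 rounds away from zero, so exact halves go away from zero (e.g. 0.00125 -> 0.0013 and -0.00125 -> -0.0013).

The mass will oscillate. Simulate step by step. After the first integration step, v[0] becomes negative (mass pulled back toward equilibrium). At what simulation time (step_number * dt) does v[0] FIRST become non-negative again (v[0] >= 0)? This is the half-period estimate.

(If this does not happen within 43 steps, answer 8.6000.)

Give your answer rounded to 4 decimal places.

Step 0: x=[6.1000] v=[0.0000]
Step 1: x=[5.8632] v=[-1.1840]
Step 2: x=[5.4597] v=[-2.0175]
Step 3: x=[5.0089] v=[-2.2539]
Step 4: x=[4.6443] v=[-1.8231]
Step 5: x=[4.4738] v=[-0.8527]
Step 6: x=[4.5478] v=[0.3701]
First v>=0 after going negative at step 6, time=1.2000

Answer: 1.2000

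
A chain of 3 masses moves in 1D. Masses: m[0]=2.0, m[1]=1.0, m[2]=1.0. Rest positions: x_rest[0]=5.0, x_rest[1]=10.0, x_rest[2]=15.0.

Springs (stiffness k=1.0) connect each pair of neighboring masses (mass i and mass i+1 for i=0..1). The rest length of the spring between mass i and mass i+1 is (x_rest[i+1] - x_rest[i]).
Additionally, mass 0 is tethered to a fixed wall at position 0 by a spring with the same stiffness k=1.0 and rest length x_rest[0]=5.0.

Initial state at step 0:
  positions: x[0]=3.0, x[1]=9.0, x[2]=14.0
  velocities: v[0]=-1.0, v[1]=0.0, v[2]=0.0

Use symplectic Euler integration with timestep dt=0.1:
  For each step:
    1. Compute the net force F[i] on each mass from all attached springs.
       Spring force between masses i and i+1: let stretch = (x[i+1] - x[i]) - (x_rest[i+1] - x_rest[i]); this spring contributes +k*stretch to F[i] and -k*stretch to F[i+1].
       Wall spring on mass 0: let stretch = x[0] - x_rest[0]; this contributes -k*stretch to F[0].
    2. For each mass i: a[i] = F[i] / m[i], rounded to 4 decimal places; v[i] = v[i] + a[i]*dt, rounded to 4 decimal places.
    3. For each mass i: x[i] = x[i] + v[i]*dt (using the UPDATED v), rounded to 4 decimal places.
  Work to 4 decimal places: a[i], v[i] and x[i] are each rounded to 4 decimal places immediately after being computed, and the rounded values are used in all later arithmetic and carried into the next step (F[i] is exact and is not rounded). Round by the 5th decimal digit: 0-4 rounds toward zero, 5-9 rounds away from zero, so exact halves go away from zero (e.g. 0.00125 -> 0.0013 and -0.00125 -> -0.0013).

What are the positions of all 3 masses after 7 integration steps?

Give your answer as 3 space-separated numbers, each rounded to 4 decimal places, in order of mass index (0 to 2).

Step 0: x=[3.0000 9.0000 14.0000] v=[-1.0000 0.0000 0.0000]
Step 1: x=[2.9150 8.9900 14.0000] v=[-0.8500 -0.1000 0.0000]
Step 2: x=[2.8458 8.9694 13.9999] v=[-0.6920 -0.2065 -0.0010]
Step 3: x=[2.7930 8.9378 13.9995] v=[-0.5281 -0.3158 -0.0041]
Step 4: x=[2.7570 8.8954 13.9985] v=[-0.3605 -0.4241 -0.0103]
Step 5: x=[2.7379 8.8426 13.9964] v=[-0.1914 -0.5276 -0.0206]
Step 6: x=[2.7356 8.7803 13.9928] v=[-0.0231 -0.6227 -0.0360]
Step 7: x=[2.7498 8.7097 13.9871] v=[0.1424 -0.7059 -0.0573]

Answer: 2.7498 8.7097 13.9871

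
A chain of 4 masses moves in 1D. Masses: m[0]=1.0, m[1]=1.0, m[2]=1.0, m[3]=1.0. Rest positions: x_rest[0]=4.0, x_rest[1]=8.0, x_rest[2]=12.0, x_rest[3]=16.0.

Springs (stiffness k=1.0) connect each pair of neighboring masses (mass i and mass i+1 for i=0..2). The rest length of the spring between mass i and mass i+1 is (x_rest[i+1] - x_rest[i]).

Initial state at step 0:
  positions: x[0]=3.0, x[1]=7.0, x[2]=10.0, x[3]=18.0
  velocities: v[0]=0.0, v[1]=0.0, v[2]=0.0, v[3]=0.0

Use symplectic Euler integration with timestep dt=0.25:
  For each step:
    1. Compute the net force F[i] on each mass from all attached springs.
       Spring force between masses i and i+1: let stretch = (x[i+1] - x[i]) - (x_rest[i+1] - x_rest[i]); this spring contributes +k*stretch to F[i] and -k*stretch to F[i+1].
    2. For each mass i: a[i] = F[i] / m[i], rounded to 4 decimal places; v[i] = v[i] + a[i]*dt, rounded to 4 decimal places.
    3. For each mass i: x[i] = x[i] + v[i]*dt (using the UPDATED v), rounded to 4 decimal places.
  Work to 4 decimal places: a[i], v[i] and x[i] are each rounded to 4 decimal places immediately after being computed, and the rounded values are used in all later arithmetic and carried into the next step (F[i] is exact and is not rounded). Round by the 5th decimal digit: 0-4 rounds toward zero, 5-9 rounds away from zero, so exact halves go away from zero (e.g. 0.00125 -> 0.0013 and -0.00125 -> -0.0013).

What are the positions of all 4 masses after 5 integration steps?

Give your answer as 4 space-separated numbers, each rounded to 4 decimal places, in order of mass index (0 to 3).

Step 0: x=[3.0000 7.0000 10.0000 18.0000] v=[0.0000 0.0000 0.0000 0.0000]
Step 1: x=[3.0000 6.9375 10.3125 17.7500] v=[0.0000 -0.2500 1.2500 -1.0000]
Step 2: x=[2.9961 6.8399 10.8789 17.2852] v=[-0.0156 -0.3906 2.2656 -1.8594]
Step 3: x=[2.9824 6.7545 11.5933 16.6700] v=[-0.0547 -0.3418 2.8574 -2.4610]
Step 4: x=[2.9545 6.7357 12.3225 15.9875] v=[-0.1117 -0.0751 2.9169 -2.7302]
Step 5: x=[2.9129 6.8298 12.9316 15.3259] v=[-0.1664 0.3763 2.4365 -2.6465]

Answer: 2.9129 6.8298 12.9316 15.3259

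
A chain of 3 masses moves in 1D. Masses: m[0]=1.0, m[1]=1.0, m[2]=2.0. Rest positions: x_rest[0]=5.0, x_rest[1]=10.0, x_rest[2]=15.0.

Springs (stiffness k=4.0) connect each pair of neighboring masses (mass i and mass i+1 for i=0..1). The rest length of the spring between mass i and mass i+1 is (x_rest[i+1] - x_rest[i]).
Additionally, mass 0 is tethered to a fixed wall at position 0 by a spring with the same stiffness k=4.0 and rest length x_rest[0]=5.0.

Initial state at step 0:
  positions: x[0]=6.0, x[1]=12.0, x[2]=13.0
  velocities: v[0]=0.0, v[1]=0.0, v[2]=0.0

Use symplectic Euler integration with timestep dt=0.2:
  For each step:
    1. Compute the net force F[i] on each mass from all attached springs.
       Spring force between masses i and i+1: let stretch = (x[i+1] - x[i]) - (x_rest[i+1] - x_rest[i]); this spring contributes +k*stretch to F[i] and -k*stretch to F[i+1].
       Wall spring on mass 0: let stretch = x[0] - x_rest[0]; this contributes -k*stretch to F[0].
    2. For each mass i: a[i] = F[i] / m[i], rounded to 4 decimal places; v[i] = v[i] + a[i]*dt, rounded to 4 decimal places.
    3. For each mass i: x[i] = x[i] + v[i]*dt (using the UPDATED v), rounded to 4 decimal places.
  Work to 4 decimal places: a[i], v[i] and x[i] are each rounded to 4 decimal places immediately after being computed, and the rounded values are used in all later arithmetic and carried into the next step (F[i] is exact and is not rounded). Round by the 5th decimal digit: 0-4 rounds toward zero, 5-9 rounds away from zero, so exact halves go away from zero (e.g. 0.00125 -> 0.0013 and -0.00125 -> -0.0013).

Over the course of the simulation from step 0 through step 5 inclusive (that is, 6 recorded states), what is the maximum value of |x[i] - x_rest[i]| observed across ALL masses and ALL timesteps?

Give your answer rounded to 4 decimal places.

Answer: 2.4465

Derivation:
Step 0: x=[6.0000 12.0000 13.0000] v=[0.0000 0.0000 0.0000]
Step 1: x=[6.0000 11.2000 13.3200] v=[0.0000 -4.0000 1.6000]
Step 2: x=[5.8720 9.9072 13.8704] v=[-0.6400 -6.4640 2.7520]
Step 3: x=[5.4501 8.6029 14.5037] v=[-2.1094 -6.5216 3.1667]
Step 4: x=[4.6607 7.7383 15.0650] v=[-3.9472 -4.3232 2.8064]
Step 5: x=[3.6180 7.5535 15.4401] v=[-5.2137 -0.9239 1.8757]
Max displacement = 2.4465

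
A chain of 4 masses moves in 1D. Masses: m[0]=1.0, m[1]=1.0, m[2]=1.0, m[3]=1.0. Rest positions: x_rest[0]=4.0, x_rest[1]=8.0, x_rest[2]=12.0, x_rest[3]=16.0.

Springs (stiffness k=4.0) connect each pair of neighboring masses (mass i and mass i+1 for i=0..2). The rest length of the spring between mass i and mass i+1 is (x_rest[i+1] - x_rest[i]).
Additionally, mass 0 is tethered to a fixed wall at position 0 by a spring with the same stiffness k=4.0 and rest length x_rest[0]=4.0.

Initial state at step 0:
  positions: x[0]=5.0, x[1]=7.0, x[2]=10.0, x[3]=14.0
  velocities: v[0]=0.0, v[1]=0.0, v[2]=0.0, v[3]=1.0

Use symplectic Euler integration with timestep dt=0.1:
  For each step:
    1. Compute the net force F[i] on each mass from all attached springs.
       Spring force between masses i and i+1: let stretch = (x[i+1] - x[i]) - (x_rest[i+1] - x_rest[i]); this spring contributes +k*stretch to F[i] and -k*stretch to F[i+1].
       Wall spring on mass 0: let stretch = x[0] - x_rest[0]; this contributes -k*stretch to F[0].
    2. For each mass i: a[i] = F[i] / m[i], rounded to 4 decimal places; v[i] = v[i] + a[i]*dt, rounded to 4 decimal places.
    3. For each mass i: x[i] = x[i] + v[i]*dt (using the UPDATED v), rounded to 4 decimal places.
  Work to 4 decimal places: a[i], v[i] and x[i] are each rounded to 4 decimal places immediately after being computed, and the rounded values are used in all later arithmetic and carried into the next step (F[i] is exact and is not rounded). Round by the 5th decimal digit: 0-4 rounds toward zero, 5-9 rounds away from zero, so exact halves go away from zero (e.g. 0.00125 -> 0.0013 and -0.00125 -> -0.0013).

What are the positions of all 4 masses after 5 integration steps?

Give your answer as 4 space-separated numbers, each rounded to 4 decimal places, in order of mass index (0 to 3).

Answer: 3.5610 7.4032 10.6129 14.4789

Derivation:
Step 0: x=[5.0000 7.0000 10.0000 14.0000] v=[0.0000 0.0000 0.0000 1.0000]
Step 1: x=[4.8800 7.0400 10.0400 14.1000] v=[-1.2000 0.4000 0.4000 1.0000]
Step 2: x=[4.6512 7.1136 10.1224 14.1976] v=[-2.2880 0.7360 0.8240 0.9760]
Step 3: x=[4.3349 7.2091 10.2475 14.2922] v=[-3.1635 0.9546 1.2506 0.9459]
Step 4: x=[3.9601 7.3111 10.4128 14.3850] v=[-3.7478 1.0203 1.6531 0.9280]
Step 5: x=[3.5610 7.4032 10.6129 14.4789] v=[-3.9914 0.9206 2.0013 0.9391]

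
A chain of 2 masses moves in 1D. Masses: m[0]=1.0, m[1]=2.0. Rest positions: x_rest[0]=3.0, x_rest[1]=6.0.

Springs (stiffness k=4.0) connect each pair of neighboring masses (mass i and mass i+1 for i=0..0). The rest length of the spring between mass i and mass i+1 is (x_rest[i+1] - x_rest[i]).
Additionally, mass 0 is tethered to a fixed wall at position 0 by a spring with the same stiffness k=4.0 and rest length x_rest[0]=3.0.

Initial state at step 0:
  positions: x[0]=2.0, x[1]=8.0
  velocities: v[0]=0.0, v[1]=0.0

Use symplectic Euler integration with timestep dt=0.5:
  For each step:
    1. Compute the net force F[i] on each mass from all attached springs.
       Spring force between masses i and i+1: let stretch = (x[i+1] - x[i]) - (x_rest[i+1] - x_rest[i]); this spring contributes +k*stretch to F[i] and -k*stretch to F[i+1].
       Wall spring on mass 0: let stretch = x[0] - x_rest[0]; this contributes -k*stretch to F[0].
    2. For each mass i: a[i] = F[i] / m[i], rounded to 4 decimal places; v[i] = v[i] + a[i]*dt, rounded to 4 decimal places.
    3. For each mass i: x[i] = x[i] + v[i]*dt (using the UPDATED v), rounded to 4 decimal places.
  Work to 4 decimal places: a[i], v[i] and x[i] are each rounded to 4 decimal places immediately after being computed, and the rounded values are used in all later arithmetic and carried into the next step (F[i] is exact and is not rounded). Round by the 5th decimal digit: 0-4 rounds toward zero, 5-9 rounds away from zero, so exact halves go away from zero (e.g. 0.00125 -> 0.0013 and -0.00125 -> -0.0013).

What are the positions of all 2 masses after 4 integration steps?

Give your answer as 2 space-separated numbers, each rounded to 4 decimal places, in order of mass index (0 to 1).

Step 0: x=[2.0000 8.0000] v=[0.0000 0.0000]
Step 1: x=[6.0000 6.5000] v=[8.0000 -3.0000]
Step 2: x=[4.5000 6.2500] v=[-3.0000 -0.5000]
Step 3: x=[0.2500 6.6250] v=[-8.5000 0.7500]
Step 4: x=[2.1250 5.3125] v=[3.7500 -2.6250]

Answer: 2.1250 5.3125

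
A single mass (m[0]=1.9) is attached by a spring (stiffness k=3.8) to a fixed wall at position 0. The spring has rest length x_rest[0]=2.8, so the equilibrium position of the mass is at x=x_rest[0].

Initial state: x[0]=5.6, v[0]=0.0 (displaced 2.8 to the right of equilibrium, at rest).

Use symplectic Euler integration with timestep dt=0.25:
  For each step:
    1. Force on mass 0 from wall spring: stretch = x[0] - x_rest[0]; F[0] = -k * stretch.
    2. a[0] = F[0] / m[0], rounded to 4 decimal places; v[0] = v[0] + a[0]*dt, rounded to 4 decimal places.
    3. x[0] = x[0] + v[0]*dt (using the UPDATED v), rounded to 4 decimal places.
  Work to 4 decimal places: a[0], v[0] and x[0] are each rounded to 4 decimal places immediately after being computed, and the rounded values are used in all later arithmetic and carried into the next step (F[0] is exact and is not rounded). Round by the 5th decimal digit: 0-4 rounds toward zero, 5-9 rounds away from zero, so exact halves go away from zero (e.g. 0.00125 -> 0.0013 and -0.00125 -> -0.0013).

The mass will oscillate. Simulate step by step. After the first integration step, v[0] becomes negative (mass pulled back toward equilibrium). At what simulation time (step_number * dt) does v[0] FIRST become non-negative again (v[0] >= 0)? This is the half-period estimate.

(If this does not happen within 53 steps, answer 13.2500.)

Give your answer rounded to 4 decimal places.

Answer: 2.2500

Derivation:
Step 0: x=[5.6000] v=[0.0000]
Step 1: x=[5.2500] v=[-1.4000]
Step 2: x=[4.5938] v=[-2.6250]
Step 3: x=[3.7133] v=[-3.5219]
Step 4: x=[2.7187] v=[-3.9786]
Step 5: x=[1.7342] v=[-3.9380]
Step 6: x=[0.8829] v=[-3.4051]
Step 7: x=[0.2713] v=[-2.4466]
Step 8: x=[-0.0243] v=[-1.1823]
Step 9: x=[0.0332] v=[0.2299]
First v>=0 after going negative at step 9, time=2.2500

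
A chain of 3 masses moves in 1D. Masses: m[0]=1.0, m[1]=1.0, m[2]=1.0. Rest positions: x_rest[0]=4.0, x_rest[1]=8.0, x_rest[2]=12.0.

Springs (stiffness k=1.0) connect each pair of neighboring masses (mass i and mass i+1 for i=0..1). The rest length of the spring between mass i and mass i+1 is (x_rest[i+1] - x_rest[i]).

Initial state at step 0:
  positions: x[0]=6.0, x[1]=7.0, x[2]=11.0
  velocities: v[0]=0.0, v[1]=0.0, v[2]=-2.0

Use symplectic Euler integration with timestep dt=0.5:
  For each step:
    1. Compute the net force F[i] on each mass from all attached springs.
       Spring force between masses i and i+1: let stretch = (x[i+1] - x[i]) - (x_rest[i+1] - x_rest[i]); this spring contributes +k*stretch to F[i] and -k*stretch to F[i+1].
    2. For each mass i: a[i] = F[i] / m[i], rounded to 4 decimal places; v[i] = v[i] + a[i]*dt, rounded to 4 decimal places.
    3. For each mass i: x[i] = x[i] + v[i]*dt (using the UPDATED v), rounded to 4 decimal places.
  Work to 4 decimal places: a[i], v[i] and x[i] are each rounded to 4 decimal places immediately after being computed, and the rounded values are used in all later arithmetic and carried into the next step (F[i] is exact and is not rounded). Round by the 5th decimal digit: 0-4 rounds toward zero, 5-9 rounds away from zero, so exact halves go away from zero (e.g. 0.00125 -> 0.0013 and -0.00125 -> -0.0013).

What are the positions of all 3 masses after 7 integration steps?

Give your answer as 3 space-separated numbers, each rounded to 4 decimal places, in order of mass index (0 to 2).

Answer: 0.5398 4.6544 11.8058

Derivation:
Step 0: x=[6.0000 7.0000 11.0000] v=[0.0000 0.0000 -2.0000]
Step 1: x=[5.2500 7.7500 10.0000] v=[-1.5000 1.5000 -2.0000]
Step 2: x=[4.1250 8.4375 9.4375] v=[-2.2500 1.3750 -1.1250]
Step 3: x=[3.0781 8.2969 9.6250] v=[-2.0938 -0.2813 0.3750]
Step 4: x=[2.3359 7.1836 10.4805] v=[-1.4844 -2.2267 1.7110]
Step 5: x=[1.8056 5.6826 11.5118] v=[-1.0606 -3.0021 2.0626]
Step 6: x=[1.2446 4.6696 12.0858] v=[-1.1221 -2.0260 1.1480]
Step 7: x=[0.5398 4.6544 11.8058] v=[-1.4096 -0.0304 -0.5601]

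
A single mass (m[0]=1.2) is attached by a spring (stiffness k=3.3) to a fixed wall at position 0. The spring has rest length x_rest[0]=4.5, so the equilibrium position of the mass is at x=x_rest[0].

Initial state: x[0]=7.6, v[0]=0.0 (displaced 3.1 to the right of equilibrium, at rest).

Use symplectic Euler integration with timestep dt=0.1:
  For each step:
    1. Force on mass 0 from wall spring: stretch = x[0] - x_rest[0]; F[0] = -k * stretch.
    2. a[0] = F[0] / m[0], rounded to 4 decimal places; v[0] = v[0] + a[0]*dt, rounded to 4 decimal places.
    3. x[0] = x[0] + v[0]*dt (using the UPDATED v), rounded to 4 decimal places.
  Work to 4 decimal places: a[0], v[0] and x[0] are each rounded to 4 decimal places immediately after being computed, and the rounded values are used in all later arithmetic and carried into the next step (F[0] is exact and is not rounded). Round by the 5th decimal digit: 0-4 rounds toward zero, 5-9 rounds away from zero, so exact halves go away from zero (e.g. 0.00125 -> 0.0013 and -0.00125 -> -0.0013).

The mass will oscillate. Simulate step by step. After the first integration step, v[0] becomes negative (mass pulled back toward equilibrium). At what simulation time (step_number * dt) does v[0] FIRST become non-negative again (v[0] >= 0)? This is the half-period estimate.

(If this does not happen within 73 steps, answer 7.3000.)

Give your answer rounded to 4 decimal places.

Answer: 1.9000

Derivation:
Step 0: x=[7.6000] v=[0.0000]
Step 1: x=[7.5148] v=[-0.8525]
Step 2: x=[7.3466] v=[-1.6816]
Step 3: x=[7.1002] v=[-2.4644]
Step 4: x=[6.7823] v=[-3.1795]
Step 5: x=[6.4016] v=[-3.8071]
Step 6: x=[5.9686] v=[-4.3300]
Step 7: x=[5.4952] v=[-4.7339]
Step 8: x=[4.9944] v=[-5.0076]
Step 9: x=[4.4800] v=[-5.1436]
Step 10: x=[3.9662] v=[-5.1381]
Step 11: x=[3.4671] v=[-4.9913]
Step 12: x=[2.9964] v=[-4.7073]
Step 13: x=[2.5670] v=[-4.2938]
Step 14: x=[2.1908] v=[-3.7622]
Step 15: x=[1.8781] v=[-3.1272]
Step 16: x=[1.6375] v=[-2.4062]
Step 17: x=[1.4756] v=[-1.6190]
Step 18: x=[1.3969] v=[-0.7873]
Step 19: x=[1.4035] v=[0.0661]
First v>=0 after going negative at step 19, time=1.9000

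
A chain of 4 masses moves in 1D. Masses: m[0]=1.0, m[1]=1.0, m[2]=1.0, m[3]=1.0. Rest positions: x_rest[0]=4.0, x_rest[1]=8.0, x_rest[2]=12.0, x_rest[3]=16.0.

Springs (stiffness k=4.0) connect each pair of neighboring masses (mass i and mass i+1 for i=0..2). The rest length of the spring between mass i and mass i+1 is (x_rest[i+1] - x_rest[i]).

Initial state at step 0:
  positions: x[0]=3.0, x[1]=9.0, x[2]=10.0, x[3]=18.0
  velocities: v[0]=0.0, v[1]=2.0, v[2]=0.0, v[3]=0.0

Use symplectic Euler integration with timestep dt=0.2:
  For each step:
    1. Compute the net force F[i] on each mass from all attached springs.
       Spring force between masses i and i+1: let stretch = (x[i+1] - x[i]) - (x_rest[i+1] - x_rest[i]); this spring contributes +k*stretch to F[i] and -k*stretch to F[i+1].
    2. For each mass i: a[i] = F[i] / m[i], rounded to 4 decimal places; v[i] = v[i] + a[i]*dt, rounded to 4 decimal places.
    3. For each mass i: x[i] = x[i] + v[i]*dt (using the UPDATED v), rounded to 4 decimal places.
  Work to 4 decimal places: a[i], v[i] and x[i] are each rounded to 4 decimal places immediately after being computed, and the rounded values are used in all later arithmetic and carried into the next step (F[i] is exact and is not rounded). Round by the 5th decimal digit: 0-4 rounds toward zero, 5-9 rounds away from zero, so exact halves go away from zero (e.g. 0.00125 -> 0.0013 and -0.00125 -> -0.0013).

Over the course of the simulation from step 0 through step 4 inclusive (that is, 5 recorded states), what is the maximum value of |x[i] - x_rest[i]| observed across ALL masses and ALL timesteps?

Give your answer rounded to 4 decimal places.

Step 0: x=[3.0000 9.0000 10.0000 18.0000] v=[0.0000 2.0000 0.0000 0.0000]
Step 1: x=[3.3200 8.6000 11.1200 17.3600] v=[1.6000 -2.0000 5.6000 -3.2000]
Step 2: x=[3.8448 7.7584 12.8352 16.3616] v=[2.6240 -4.2080 8.5760 -4.9920]
Step 3: x=[4.3558 7.1029 14.3023 15.4390] v=[2.5549 -3.2774 7.3357 -4.6131]
Step 4: x=[4.6663 7.1598 14.7994 14.9745] v=[1.5526 0.2844 2.4855 -2.3225]
Max displacement = 2.7994

Answer: 2.7994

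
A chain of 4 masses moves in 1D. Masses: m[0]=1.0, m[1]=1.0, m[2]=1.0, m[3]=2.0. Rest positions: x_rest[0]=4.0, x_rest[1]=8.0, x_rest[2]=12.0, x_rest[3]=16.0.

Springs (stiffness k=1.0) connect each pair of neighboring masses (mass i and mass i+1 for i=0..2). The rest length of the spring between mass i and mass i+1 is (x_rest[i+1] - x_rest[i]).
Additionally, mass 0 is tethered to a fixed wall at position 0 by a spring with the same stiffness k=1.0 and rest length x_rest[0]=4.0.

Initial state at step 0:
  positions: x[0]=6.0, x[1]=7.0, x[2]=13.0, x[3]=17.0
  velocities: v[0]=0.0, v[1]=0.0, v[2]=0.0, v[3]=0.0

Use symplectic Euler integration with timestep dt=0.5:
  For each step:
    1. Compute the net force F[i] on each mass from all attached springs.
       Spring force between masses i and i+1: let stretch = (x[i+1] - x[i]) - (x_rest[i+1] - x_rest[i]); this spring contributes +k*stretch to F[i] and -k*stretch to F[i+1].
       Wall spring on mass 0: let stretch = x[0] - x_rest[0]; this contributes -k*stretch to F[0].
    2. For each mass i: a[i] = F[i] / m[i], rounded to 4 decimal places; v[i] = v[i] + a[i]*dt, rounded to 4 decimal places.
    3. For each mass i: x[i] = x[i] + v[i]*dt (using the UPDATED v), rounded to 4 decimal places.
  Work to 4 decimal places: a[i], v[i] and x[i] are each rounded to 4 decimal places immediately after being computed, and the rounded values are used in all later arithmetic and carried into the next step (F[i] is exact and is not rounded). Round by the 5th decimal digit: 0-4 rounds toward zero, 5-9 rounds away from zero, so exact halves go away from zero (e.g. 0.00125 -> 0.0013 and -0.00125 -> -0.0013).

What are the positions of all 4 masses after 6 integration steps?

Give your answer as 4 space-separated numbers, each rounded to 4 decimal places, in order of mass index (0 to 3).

Answer: 5.4159 6.8011 13.5224 16.3499

Derivation:
Step 0: x=[6.0000 7.0000 13.0000 17.0000] v=[0.0000 0.0000 0.0000 0.0000]
Step 1: x=[4.7500 8.2500 12.5000 17.0000] v=[-2.5000 2.5000 -1.0000 0.0000]
Step 2: x=[3.1875 9.6875 12.0625 16.9375] v=[-3.1250 2.8750 -0.8750 -0.1250]
Step 3: x=[2.4531 10.0938 12.2500 16.7656] v=[-1.4688 0.8125 0.3750 -0.3438]
Step 4: x=[3.0156 9.1289 13.0274 16.5293] v=[1.1250 -1.9298 1.5547 -0.4727]
Step 5: x=[4.3526 7.6103 13.7056 16.3552] v=[2.6739 -3.0372 1.3564 -0.3482]
Step 6: x=[5.4159 6.8011 13.5224 16.3499] v=[2.1265 -1.6184 -0.3665 -0.0106]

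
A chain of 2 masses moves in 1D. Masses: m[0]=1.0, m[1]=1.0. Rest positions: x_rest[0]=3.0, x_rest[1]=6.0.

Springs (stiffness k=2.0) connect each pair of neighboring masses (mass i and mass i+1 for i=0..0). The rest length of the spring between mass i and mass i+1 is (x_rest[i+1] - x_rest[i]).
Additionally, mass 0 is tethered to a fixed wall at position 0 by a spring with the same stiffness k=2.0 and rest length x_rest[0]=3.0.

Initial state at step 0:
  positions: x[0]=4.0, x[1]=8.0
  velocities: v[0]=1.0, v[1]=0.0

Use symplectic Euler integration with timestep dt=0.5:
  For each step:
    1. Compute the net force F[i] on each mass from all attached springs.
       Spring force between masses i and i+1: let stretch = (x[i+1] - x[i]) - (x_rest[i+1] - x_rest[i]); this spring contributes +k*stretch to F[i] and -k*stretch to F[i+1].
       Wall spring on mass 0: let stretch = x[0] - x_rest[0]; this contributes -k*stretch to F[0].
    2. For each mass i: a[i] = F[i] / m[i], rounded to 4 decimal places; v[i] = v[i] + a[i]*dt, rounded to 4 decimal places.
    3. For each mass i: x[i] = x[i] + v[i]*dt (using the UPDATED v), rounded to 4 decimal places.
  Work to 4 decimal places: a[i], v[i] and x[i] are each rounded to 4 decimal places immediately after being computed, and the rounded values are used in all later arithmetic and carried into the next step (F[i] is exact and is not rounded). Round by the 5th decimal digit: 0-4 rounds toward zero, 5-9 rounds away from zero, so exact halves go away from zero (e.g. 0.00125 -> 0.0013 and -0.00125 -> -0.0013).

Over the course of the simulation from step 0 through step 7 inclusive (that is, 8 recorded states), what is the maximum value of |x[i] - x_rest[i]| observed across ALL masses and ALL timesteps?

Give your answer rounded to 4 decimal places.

Answer: 2.1952

Derivation:
Step 0: x=[4.0000 8.0000] v=[1.0000 0.0000]
Step 1: x=[4.5000 7.5000] v=[1.0000 -1.0000]
Step 2: x=[4.2500 7.0000] v=[-0.5000 -1.0000]
Step 3: x=[3.2500 6.6250] v=[-2.0000 -0.7500]
Step 4: x=[2.3125 6.0625] v=[-1.8750 -1.1250]
Step 5: x=[2.0938 5.1250] v=[-0.4375 -1.8750]
Step 6: x=[2.3438 4.1719] v=[0.4999 -1.9062]
Step 7: x=[2.3359 3.8048] v=[-0.0158 -0.7343]
Max displacement = 2.1952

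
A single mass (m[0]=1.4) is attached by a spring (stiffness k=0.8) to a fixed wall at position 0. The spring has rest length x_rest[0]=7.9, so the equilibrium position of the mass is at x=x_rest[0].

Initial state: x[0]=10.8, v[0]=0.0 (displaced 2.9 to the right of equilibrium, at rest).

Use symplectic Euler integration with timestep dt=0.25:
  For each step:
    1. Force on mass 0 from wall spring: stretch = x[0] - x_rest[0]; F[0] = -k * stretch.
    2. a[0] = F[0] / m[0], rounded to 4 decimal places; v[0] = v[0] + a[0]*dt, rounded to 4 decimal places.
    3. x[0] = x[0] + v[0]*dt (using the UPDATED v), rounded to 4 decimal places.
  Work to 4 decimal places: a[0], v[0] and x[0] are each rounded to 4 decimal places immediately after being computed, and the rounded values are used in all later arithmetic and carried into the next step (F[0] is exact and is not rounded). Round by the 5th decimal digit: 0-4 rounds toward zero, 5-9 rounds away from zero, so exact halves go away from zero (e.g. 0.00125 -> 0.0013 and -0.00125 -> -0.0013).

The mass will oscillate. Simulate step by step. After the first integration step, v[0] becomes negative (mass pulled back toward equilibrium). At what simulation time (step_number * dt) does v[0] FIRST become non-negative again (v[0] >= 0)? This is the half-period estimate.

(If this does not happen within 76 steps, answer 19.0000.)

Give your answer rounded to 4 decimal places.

Step 0: x=[10.8000] v=[0.0000]
Step 1: x=[10.6964] v=[-0.4143]
Step 2: x=[10.4930] v=[-0.8138]
Step 3: x=[10.1970] v=[-1.1842]
Step 4: x=[9.8189] v=[-1.5124]
Step 5: x=[9.3723] v=[-1.7865]
Step 6: x=[8.8731] v=[-1.9968]
Step 7: x=[8.3392] v=[-2.1358]
Step 8: x=[7.7896] v=[-2.1986]
Step 9: x=[7.2439] v=[-2.1828]
Step 10: x=[6.7216] v=[-2.0891]
Step 11: x=[6.2414] v=[-1.9208]
Step 12: x=[5.8204] v=[-1.6839]
Step 13: x=[5.4737] v=[-1.3868]
Step 14: x=[5.2137] v=[-1.0402]
Step 15: x=[5.0496] v=[-0.6565]
Step 16: x=[4.9873] v=[-0.2493]
Step 17: x=[5.0290] v=[0.1668]
First v>=0 after going negative at step 17, time=4.2500

Answer: 4.2500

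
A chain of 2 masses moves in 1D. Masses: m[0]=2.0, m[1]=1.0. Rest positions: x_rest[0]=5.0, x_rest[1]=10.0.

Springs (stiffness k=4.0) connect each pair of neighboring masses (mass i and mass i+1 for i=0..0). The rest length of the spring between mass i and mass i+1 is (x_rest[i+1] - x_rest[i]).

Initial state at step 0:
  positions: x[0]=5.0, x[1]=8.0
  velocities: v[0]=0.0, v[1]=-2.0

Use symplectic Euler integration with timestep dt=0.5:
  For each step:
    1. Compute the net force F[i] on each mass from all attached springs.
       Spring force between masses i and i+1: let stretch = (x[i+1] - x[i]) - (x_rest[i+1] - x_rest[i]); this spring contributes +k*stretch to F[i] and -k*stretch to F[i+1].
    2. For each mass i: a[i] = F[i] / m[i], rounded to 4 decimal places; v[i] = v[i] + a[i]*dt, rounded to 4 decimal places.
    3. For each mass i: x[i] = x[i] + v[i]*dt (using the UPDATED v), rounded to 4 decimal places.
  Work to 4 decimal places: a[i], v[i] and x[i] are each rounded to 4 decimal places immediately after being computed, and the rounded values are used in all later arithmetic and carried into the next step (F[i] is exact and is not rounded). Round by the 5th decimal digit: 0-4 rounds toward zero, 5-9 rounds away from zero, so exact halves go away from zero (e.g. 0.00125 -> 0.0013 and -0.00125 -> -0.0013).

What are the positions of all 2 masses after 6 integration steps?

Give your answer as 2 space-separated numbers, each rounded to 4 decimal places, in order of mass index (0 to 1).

Answer: 2.1250 7.7500

Derivation:
Step 0: x=[5.0000 8.0000] v=[0.0000 -2.0000]
Step 1: x=[4.0000 9.0000] v=[-2.0000 2.0000]
Step 2: x=[3.0000 10.0000] v=[-2.0000 2.0000]
Step 3: x=[3.0000 9.0000] v=[0.0000 -2.0000]
Step 4: x=[3.5000 7.0000] v=[1.0000 -4.0000]
Step 5: x=[3.2500 6.5000] v=[-0.5000 -1.0000]
Step 6: x=[2.1250 7.7500] v=[-2.2500 2.5000]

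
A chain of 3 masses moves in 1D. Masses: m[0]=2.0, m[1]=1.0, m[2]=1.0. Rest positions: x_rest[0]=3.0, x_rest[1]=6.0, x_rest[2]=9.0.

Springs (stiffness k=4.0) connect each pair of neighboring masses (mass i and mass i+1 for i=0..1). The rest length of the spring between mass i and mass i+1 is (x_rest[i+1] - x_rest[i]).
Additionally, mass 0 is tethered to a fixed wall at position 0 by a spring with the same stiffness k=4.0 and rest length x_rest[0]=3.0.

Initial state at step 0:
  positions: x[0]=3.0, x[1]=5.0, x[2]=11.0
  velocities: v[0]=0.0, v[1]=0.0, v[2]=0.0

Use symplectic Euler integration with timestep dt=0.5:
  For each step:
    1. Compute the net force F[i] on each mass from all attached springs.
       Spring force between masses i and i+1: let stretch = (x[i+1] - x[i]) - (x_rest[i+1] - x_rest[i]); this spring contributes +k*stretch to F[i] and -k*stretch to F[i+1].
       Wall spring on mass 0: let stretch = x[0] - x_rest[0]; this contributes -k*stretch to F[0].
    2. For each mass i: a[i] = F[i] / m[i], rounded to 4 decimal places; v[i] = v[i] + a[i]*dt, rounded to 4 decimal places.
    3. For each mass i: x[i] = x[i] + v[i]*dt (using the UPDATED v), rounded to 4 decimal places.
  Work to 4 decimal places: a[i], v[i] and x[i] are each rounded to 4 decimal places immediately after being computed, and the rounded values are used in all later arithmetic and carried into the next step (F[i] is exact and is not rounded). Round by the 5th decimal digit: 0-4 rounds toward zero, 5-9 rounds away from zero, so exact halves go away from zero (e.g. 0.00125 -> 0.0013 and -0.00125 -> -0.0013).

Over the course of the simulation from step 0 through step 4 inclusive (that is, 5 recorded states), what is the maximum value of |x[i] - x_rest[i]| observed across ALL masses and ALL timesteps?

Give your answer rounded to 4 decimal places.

Answer: 3.0000

Derivation:
Step 0: x=[3.0000 5.0000 11.0000] v=[0.0000 0.0000 0.0000]
Step 1: x=[2.5000 9.0000 8.0000] v=[-1.0000 8.0000 -6.0000]
Step 2: x=[4.0000 5.5000 9.0000] v=[3.0000 -7.0000 2.0000]
Step 3: x=[4.2500 4.0000 9.5000] v=[0.5000 -3.0000 1.0000]
Step 4: x=[2.2500 8.2500 7.5000] v=[-4.0000 8.5000 -4.0000]
Max displacement = 3.0000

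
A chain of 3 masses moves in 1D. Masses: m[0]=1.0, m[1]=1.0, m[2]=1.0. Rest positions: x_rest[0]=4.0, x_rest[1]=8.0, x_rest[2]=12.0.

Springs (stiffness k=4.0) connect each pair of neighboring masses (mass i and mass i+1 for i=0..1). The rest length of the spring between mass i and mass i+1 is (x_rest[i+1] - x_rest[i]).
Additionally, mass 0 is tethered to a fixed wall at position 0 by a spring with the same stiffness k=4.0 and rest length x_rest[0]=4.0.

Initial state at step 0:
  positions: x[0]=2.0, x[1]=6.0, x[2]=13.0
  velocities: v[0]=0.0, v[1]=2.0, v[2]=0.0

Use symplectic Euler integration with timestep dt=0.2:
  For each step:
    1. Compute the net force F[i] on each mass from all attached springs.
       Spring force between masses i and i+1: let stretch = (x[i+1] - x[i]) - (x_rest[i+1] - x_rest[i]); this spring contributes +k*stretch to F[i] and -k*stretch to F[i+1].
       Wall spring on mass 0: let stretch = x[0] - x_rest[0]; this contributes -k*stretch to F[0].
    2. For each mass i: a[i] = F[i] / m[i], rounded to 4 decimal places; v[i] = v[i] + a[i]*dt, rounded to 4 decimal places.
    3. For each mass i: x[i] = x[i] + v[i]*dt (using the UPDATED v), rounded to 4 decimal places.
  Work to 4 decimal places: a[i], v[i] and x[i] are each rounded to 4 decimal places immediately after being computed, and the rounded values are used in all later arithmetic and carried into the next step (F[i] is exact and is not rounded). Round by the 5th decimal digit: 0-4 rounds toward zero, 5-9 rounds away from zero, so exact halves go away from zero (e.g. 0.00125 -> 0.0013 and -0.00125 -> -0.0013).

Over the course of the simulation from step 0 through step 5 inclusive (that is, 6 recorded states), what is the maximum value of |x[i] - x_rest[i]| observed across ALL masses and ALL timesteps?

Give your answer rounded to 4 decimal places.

Answer: 2.0807

Derivation:
Step 0: x=[2.0000 6.0000 13.0000] v=[0.0000 2.0000 0.0000]
Step 1: x=[2.3200 6.8800 12.5200] v=[1.6000 4.4000 -2.4000]
Step 2: x=[2.9984 7.9328 11.7776] v=[3.3920 5.2640 -3.7120]
Step 3: x=[3.9866 8.8113 11.0600] v=[4.9408 4.3923 -3.5878]
Step 4: x=[5.1089 9.2776 10.6226] v=[5.6113 2.3315 -2.1868]
Step 5: x=[6.0807 9.2921 10.6100] v=[4.8591 0.0725 -0.0628]
Max displacement = 2.0807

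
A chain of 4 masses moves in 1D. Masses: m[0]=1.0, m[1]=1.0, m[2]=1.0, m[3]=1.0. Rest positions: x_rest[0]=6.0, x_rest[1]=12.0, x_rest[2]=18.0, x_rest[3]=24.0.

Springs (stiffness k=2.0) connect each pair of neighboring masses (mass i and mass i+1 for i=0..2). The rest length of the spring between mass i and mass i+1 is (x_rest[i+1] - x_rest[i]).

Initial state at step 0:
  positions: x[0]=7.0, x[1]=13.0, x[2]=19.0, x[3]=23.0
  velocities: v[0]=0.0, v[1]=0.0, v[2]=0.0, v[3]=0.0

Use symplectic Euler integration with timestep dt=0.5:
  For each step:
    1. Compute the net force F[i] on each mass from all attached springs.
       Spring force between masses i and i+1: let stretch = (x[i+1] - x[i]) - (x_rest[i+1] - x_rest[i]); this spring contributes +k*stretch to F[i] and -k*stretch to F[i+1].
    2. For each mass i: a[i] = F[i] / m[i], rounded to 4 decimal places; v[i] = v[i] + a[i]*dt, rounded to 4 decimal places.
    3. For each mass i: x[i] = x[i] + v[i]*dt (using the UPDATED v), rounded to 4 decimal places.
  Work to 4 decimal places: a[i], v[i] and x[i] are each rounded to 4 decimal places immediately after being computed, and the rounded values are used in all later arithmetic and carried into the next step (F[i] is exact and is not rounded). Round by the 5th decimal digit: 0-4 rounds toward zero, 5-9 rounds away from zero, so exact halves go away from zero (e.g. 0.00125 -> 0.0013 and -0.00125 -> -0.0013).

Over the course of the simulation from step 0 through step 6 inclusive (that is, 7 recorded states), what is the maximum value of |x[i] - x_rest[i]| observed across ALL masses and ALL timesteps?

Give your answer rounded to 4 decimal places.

Answer: 1.3750

Derivation:
Step 0: x=[7.0000 13.0000 19.0000 23.0000] v=[0.0000 0.0000 0.0000 0.0000]
Step 1: x=[7.0000 13.0000 18.0000 24.0000] v=[0.0000 0.0000 -2.0000 2.0000]
Step 2: x=[7.0000 12.5000 17.5000 25.0000] v=[0.0000 -1.0000 -1.0000 2.0000]
Step 3: x=[6.7500 11.7500 18.2500 25.2500] v=[-0.5000 -1.5000 1.5000 0.5000]
Step 4: x=[6.0000 11.7500 19.2500 25.0000] v=[-1.5000 0.0000 2.0000 -0.5000]
Step 5: x=[5.1250 12.6250 19.3750 24.8750] v=[-1.7500 1.7500 0.2500 -0.2500]
Step 6: x=[5.0000 13.1250 18.8750 25.0000] v=[-0.2500 1.0000 -1.0000 0.2500]
Max displacement = 1.3750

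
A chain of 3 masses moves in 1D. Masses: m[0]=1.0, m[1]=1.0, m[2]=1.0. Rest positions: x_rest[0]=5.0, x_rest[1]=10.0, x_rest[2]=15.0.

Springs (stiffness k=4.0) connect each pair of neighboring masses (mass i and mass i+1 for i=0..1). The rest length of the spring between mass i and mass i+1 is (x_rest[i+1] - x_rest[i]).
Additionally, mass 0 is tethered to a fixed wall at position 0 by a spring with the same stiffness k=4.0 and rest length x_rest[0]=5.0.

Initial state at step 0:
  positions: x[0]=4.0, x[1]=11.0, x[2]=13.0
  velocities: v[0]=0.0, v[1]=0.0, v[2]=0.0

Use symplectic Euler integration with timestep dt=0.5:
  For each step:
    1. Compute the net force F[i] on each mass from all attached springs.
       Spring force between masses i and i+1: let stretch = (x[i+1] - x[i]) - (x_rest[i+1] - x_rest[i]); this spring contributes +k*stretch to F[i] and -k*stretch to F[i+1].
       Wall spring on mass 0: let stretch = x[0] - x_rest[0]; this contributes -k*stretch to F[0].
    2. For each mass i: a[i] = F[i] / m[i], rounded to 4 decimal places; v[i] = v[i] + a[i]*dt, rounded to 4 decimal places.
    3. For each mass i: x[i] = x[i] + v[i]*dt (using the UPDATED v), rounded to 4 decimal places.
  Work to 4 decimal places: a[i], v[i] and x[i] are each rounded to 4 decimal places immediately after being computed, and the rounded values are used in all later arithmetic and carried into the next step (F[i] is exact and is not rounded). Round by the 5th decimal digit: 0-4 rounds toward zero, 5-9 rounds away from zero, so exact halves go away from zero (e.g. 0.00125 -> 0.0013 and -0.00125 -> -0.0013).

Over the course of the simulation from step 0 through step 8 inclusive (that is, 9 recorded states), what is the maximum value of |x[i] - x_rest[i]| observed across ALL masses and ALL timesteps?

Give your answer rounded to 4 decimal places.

Step 0: x=[4.0000 11.0000 13.0000] v=[0.0000 0.0000 0.0000]
Step 1: x=[7.0000 6.0000 16.0000] v=[6.0000 -10.0000 6.0000]
Step 2: x=[2.0000 12.0000 14.0000] v=[-10.0000 12.0000 -4.0000]
Step 3: x=[5.0000 10.0000 15.0000] v=[6.0000 -4.0000 2.0000]
Step 4: x=[8.0000 8.0000 16.0000] v=[6.0000 -4.0000 2.0000]
Step 5: x=[3.0000 14.0000 14.0000] v=[-10.0000 12.0000 -4.0000]
Step 6: x=[6.0000 9.0000 17.0000] v=[6.0000 -10.0000 6.0000]
Step 7: x=[6.0000 9.0000 17.0000] v=[0.0000 0.0000 0.0000]
Step 8: x=[3.0000 14.0000 14.0000] v=[-6.0000 10.0000 -6.0000]
Max displacement = 4.0000

Answer: 4.0000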